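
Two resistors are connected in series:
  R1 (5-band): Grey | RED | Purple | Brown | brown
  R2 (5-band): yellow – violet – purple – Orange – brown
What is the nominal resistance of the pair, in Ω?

R1: grey, red, violet → 827; brown ×10 → 8270 Ω.
R2: yellow, violet, violet → 477; orange ×10^3 → 477000 Ω.
Series: 8270 + 477000 = 485270 Ω.

485270 Ω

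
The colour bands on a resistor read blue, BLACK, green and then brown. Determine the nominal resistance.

Blue → 6 (first significant figure)
Black → 0 (second significant figure)
Green → ×10^5 multiplier
60 × 100000 = 6000000 Ω

6000000 Ω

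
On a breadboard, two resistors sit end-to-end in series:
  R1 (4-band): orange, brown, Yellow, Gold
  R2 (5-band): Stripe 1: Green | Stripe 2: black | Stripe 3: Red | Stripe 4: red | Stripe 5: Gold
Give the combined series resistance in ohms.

360200 Ω

R1: orange, brown → 31; yellow ×10^4 → 310000 Ω.
R2: green, black, red → 502; red ×10^2 → 50200 Ω.
Series: 310000 + 50200 = 360200 Ω.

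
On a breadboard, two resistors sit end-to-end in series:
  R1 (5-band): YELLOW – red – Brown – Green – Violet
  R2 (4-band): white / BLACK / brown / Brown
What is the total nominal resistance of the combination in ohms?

R1: yellow, red, brown → 421; green ×10^5 → 42100000 Ω.
R2: white, black → 90; brown ×10 → 900 Ω.
Series: 42100000 + 900 = 42100900 Ω.

42100900 Ω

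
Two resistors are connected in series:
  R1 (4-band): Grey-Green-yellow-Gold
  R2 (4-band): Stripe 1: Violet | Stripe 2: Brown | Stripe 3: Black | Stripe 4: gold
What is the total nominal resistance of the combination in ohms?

R1: grey, green → 85; yellow ×10^4 → 850000 Ω.
R2: violet, brown → 71; black ×1 → 71 Ω.
Series: 850000 + 71 = 850071 Ω.

850071 Ω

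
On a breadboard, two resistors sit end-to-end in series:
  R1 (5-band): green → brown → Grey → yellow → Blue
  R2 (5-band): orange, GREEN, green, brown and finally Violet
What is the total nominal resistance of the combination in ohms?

5183550 Ω

R1: green, brown, grey → 518; yellow ×10^4 → 5180000 Ω.
R2: orange, green, green → 355; brown ×10 → 3550 Ω.
Series: 5180000 + 3550 = 5183550 Ω.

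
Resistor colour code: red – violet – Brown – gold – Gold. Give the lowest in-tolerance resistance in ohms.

Red → 2 (first significant figure)
Violet → 7 (second significant figure)
Brown → 1 (third significant figure)
Gold → ×0.1 multiplier
Gold → ±5% tolerance
271 × 0.1 = 27.1 Ω
Lowest = 27.1 × (1 − 5/100) = 25.745 Ω.

25.745 Ω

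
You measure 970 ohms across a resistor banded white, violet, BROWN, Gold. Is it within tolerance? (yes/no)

White → 9 (first significant figure)
Violet → 7 (second significant figure)
Brown → ×10 multiplier
Gold → ±5% tolerance
97 × 10 = 970 Ω
Allowed range: 921.5 Ω to 1018.5 Ω.
970 ohms lies inside that range.

yes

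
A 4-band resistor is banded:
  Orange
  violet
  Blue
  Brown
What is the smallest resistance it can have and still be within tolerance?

Orange → 3 (first significant figure)
Violet → 7 (second significant figure)
Blue → ×10^6 multiplier
Brown → ±1% tolerance
37 × 1000000 = 37000000 Ω
Smallest = 37000000 × (1 − 1/100) = 36630000 Ω.

36630000 Ω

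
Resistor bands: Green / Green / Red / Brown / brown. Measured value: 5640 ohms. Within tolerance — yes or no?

no

Green → 5 (first significant figure)
Green → 5 (second significant figure)
Red → 2 (third significant figure)
Brown → ×10 multiplier
Brown → ±1% tolerance
552 × 10 = 5520 Ω
Allowed range: 5464.8 Ω to 5575.2 Ω.
5640 ohms lies outside that range.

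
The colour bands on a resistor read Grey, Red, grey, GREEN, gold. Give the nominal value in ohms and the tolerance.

Grey → 8 (first significant figure)
Red → 2 (second significant figure)
Grey → 8 (third significant figure)
Green → ×10^5 multiplier
Gold → ±5% tolerance
828 × 100000 = 82800000 Ω

82800000 Ω ±5%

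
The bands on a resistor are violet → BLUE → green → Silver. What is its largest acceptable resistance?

8360000 Ω

Violet → 7 (first significant figure)
Blue → 6 (second significant figure)
Green → ×10^5 multiplier
Silver → ±10% tolerance
76 × 100000 = 7600000 Ω
Largest = 7600000 × (1 + 10/100) = 8360000 Ω.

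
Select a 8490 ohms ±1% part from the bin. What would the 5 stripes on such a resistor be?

grey, yellow, white, brown, brown

8490 Ω = 849 × 10^1.
8 → grey
4 → yellow
9 → white
Multiplier 10^1 → brown.
±1% tolerance → brown.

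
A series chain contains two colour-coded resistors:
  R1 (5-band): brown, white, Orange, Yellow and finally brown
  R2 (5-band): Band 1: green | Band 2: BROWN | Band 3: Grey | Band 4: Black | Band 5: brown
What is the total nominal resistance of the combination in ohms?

1930518 Ω

R1: brown, white, orange → 193; yellow ×10^4 → 1930000 Ω.
R2: green, brown, grey → 518; black ×1 → 518 Ω.
Series: 1930000 + 518 = 1930518 Ω.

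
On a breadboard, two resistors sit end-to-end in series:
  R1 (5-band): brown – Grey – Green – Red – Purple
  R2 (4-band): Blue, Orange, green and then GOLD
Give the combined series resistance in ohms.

6318500 Ω

R1: brown, grey, green → 185; red ×10^2 → 18500 Ω.
R2: blue, orange → 63; green ×10^5 → 6300000 Ω.
Series: 18500 + 6300000 = 6318500 Ω.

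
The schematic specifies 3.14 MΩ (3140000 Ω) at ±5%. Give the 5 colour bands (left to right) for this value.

3140000 Ω = 314 × 10^4.
3 → orange
1 → brown
4 → yellow
Multiplier 10^4 → yellow.
±5% tolerance → gold.

orange, brown, yellow, yellow, gold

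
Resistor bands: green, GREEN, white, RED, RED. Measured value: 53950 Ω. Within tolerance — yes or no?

Green → 5 (first significant figure)
Green → 5 (second significant figure)
White → 9 (third significant figure)
Red → ×10^2 multiplier
Red → ±2% tolerance
559 × 100 = 55900 Ω
Allowed range: 54782 Ω to 57018 Ω.
53950 Ω lies outside that range.

no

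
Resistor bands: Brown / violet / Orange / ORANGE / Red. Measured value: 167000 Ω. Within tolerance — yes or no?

Brown → 1 (first significant figure)
Violet → 7 (second significant figure)
Orange → 3 (third significant figure)
Orange → ×10^3 multiplier
Red → ±2% tolerance
173 × 1000 = 173000 Ω
Allowed range: 169540 Ω to 176460 Ω.
167000 Ω lies outside that range.

no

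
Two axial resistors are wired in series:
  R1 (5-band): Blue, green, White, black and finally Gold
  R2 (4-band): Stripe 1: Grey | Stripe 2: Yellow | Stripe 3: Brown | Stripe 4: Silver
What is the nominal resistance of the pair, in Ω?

1499 Ω

R1: blue, green, white → 659; black ×1 → 659 Ω.
R2: grey, yellow → 84; brown ×10 → 840 Ω.
Series: 659 + 840 = 1499 Ω.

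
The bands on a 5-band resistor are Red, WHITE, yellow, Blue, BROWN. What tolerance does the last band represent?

±1%

The last band, brown, is the tolerance band.
Brown corresponds to ±1%.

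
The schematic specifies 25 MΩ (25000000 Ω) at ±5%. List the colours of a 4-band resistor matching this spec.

red, green, blue, gold

25000000 Ω = 25 × 10^6.
2 → red
5 → green
Multiplier 10^6 → blue.
±5% tolerance → gold.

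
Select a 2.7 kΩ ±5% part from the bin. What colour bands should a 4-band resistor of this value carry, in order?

2700 Ω = 27 × 10^2.
2 → red
7 → violet
Multiplier 10^2 → red.
±5% tolerance → gold.

red, violet, red, gold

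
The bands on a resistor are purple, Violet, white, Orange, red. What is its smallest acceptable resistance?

763420 Ω

Violet → 7 (first significant figure)
Violet → 7 (second significant figure)
White → 9 (third significant figure)
Orange → ×10^3 multiplier
Red → ±2% tolerance
779 × 1000 = 779000 Ω
Smallest = 779000 × (1 − 2/100) = 763420 Ω.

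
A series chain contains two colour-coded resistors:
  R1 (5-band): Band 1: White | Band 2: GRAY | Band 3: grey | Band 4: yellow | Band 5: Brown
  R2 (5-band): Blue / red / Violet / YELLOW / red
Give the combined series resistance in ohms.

R1: white, grey, grey → 988; yellow ×10^4 → 9880000 Ω.
R2: blue, red, violet → 627; yellow ×10^4 → 6270000 Ω.
Series: 9880000 + 6270000 = 16150000 Ω.

16150000 Ω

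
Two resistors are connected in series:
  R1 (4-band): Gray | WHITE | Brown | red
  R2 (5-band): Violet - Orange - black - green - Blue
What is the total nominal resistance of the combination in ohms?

R1: grey, white → 89; brown ×10 → 890 Ω.
R2: violet, orange, black → 730; green ×10^5 → 73000000 Ω.
Series: 890 + 73000000 = 73000890 Ω.

73000890 Ω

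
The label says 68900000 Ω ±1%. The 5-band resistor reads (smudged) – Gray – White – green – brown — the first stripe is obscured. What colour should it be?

68900000 Ω = 689 × 10^5.
The first band gives digit 6 of the significand, and 6 is blue.

blue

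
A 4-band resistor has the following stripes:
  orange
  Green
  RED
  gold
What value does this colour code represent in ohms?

3500 Ω

Orange → 3 (first significant figure)
Green → 5 (second significant figure)
Red → ×10^2 multiplier
35 × 100 = 3500 Ω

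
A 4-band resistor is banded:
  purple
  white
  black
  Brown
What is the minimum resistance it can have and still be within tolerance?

78.21 Ω

Violet → 7 (first significant figure)
White → 9 (second significant figure)
Black → ×1 multiplier
Brown → ±1% tolerance
79 × 1 = 79 Ω
Minimum = 79 × (1 − 1/100) = 78.21 Ω.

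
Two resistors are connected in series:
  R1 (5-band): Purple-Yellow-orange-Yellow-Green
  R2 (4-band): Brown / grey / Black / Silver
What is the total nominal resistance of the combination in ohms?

R1: violet, yellow, orange → 743; yellow ×10^4 → 7430000 Ω.
R2: brown, grey → 18; black ×1 → 18 Ω.
Series: 7430000 + 18 = 7430018 Ω.

7430018 Ω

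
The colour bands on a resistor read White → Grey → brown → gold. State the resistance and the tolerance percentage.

White → 9 (first significant figure)
Grey → 8 (second significant figure)
Brown → ×10 multiplier
Gold → ±5% tolerance
98 × 10 = 980 Ω

980 Ω ±5%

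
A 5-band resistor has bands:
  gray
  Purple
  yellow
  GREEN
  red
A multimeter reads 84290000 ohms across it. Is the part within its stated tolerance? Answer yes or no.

no

Grey → 8 (first significant figure)
Violet → 7 (second significant figure)
Yellow → 4 (third significant figure)
Green → ×10^5 multiplier
Red → ±2% tolerance
874 × 100000 = 87400000 Ω
Allowed range: 85652000 Ω to 89148000 Ω.
84290000 ohms lies outside that range.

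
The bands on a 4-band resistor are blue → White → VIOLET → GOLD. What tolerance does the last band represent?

The last band, gold, is the tolerance band.
Gold corresponds to ±5%.

±5%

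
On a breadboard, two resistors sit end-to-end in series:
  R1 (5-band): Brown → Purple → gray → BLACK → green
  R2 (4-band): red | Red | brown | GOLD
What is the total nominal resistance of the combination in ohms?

398 Ω

R1: brown, violet, grey → 178; black ×1 → 178 Ω.
R2: red, red → 22; brown ×10 → 220 Ω.
Series: 178 + 220 = 398 Ω.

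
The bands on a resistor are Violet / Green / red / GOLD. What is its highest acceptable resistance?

Violet → 7 (first significant figure)
Green → 5 (second significant figure)
Red → ×10^2 multiplier
Gold → ±5% tolerance
75 × 100 = 7500 Ω
Highest = 7500 × (1 + 5/100) = 7875 Ω.

7875 Ω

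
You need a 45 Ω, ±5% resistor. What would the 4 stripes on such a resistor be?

yellow, green, black, gold

45 Ω = 45 × 10^0.
4 → yellow
5 → green
Multiplier 10^0 → black.
±5% tolerance → gold.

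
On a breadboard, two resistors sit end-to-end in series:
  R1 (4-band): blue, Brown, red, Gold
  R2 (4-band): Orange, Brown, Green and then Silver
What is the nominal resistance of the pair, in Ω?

3106100 Ω

R1: blue, brown → 61; red ×10^2 → 6100 Ω.
R2: orange, brown → 31; green ×10^5 → 3100000 Ω.
Series: 6100 + 3100000 = 3106100 Ω.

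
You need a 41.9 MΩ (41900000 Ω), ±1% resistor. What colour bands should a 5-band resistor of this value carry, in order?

41900000 Ω = 419 × 10^5.
4 → yellow
1 → brown
9 → white
Multiplier 10^5 → green.
±1% tolerance → brown.

yellow, brown, white, green, brown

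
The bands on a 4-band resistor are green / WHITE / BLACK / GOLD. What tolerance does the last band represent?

The last band, gold, is the tolerance band.
Gold corresponds to ±5%.

±5%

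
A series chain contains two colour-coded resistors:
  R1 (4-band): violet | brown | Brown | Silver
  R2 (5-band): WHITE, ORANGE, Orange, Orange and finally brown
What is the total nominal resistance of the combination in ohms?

R1: violet, brown → 71; brown ×10 → 710 Ω.
R2: white, orange, orange → 933; orange ×10^3 → 933000 Ω.
Series: 710 + 933000 = 933710 Ω.

933710 Ω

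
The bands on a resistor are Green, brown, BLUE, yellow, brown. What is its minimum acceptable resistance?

5108400 Ω

Green → 5 (first significant figure)
Brown → 1 (second significant figure)
Blue → 6 (third significant figure)
Yellow → ×10^4 multiplier
Brown → ±1% tolerance
516 × 10000 = 5160000 Ω
Minimum = 5160000 × (1 − 1/100) = 5108400 Ω.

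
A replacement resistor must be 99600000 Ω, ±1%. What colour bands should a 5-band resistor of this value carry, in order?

99600000 Ω = 996 × 10^5.
9 → white
9 → white
6 → blue
Multiplier 10^5 → green.
±1% tolerance → brown.

white, white, blue, green, brown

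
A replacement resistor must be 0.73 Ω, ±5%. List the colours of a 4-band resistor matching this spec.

0.73 Ω = 73 × 10^-2.
7 → violet
3 → orange
Multiplier 10^-2 → silver.
±5% tolerance → gold.

violet, orange, silver, gold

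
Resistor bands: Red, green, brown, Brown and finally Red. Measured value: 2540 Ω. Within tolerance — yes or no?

Red → 2 (first significant figure)
Green → 5 (second significant figure)
Brown → 1 (third significant figure)
Brown → ×10 multiplier
Red → ±2% tolerance
251 × 10 = 2510 Ω
Allowed range: 2459.8 Ω to 2560.2 Ω.
2540 Ω lies inside that range.

yes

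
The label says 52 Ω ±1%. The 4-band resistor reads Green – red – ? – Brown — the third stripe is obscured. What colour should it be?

52 Ω = 52 × 10^0.
The third band is the multiplier, 10^0, which is black.

black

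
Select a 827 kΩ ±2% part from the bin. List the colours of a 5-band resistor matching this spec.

827000 Ω = 827 × 10^3.
8 → grey
2 → red
7 → violet
Multiplier 10^3 → orange.
±2% tolerance → red.

grey, red, violet, orange, red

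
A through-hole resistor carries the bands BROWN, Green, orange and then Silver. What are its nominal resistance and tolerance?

15000 Ω ±10%

Brown → 1 (first significant figure)
Green → 5 (second significant figure)
Orange → ×10^3 multiplier
Silver → ±10% tolerance
15 × 1000 = 15000 Ω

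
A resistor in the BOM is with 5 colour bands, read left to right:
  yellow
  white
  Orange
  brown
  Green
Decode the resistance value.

4930 Ω

Yellow → 4 (first significant figure)
White → 9 (second significant figure)
Orange → 3 (third significant figure)
Brown → ×10 multiplier
493 × 10 = 4930 Ω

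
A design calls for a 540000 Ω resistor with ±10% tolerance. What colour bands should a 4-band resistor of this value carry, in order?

green, yellow, yellow, silver

540000 Ω = 54 × 10^4.
5 → green
4 → yellow
Multiplier 10^4 → yellow.
±10% tolerance → silver.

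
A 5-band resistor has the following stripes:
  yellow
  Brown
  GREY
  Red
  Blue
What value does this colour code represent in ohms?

41800 Ω

Yellow → 4 (first significant figure)
Brown → 1 (second significant figure)
Grey → 8 (third significant figure)
Red → ×10^2 multiplier
418 × 100 = 41800 Ω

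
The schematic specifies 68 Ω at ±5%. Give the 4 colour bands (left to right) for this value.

blue, grey, black, gold

68 Ω = 68 × 10^0.
6 → blue
8 → grey
Multiplier 10^0 → black.
±5% tolerance → gold.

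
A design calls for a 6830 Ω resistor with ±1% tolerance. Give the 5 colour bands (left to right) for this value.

6830 Ω = 683 × 10^1.
6 → blue
8 → grey
3 → orange
Multiplier 10^1 → brown.
±1% tolerance → brown.

blue, grey, orange, brown, brown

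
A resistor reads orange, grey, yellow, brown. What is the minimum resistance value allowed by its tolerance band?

376200 Ω

Orange → 3 (first significant figure)
Grey → 8 (second significant figure)
Yellow → ×10^4 multiplier
Brown → ±1% tolerance
38 × 10000 = 380000 Ω
Minimum = 380000 × (1 − 1/100) = 376200 Ω.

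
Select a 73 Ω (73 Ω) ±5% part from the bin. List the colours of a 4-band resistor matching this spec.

73 Ω = 73 × 10^0.
7 → violet
3 → orange
Multiplier 10^0 → black.
±5% tolerance → gold.

violet, orange, black, gold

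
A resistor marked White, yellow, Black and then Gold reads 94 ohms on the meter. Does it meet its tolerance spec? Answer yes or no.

yes

White → 9 (first significant figure)
Yellow → 4 (second significant figure)
Black → ×1 multiplier
Gold → ±5% tolerance
94 × 1 = 94 Ω
Allowed range: 89.3 Ω to 98.7 Ω.
94 ohms lies inside that range.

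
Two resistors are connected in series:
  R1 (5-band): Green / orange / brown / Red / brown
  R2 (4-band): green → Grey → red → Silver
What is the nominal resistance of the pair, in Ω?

R1: green, orange, brown → 531; red ×10^2 → 53100 Ω.
R2: green, grey → 58; red ×10^2 → 5800 Ω.
Series: 53100 + 5800 = 58900 Ω.

58900 Ω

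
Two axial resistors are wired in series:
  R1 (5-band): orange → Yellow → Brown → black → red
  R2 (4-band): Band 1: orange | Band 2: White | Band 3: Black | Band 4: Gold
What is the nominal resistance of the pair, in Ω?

380 Ω

R1: orange, yellow, brown → 341; black ×1 → 341 Ω.
R2: orange, white → 39; black ×1 → 39 Ω.
Series: 341 + 39 = 380 Ω.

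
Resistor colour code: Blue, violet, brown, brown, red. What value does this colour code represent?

6710 Ω

Blue → 6 (first significant figure)
Violet → 7 (second significant figure)
Brown → 1 (third significant figure)
Brown → ×10 multiplier
671 × 10 = 6710 Ω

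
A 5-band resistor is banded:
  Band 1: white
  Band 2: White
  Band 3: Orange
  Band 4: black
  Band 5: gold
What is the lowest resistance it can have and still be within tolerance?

White → 9 (first significant figure)
White → 9 (second significant figure)
Orange → 3 (third significant figure)
Black → ×1 multiplier
Gold → ±5% tolerance
993 × 1 = 993 Ω
Lowest = 993 × (1 − 5/100) = 943.35 Ω.

943.35 Ω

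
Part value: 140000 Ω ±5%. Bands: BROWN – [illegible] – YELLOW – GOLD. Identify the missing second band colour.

yellow

140000 Ω = 14 × 10^4.
The second band gives digit 4 of the significand, and 4 is yellow.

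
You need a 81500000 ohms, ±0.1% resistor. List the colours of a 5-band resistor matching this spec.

grey, brown, green, green, violet

81500000 Ω = 815 × 10^5.
8 → grey
1 → brown
5 → green
Multiplier 10^5 → green.
±0.1% tolerance → violet.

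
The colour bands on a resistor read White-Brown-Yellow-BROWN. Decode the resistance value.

910000 Ω

White → 9 (first significant figure)
Brown → 1 (second significant figure)
Yellow → ×10^4 multiplier
91 × 10000 = 910000 Ω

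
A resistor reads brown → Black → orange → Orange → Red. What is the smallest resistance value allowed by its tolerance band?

100940 Ω

Brown → 1 (first significant figure)
Black → 0 (second significant figure)
Orange → 3 (third significant figure)
Orange → ×10^3 multiplier
Red → ±2% tolerance
103 × 1000 = 103000 Ω
Smallest = 103000 × (1 − 2/100) = 100940 Ω.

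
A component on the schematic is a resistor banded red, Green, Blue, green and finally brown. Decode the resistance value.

25600000 Ω

Red → 2 (first significant figure)
Green → 5 (second significant figure)
Blue → 6 (third significant figure)
Green → ×10^5 multiplier
256 × 100000 = 25600000 Ω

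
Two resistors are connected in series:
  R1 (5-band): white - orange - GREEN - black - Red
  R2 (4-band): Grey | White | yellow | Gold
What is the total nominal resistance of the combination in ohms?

890935 Ω

R1: white, orange, green → 935; black ×1 → 935 Ω.
R2: grey, white → 89; yellow ×10^4 → 890000 Ω.
Series: 935 + 890000 = 890935 Ω.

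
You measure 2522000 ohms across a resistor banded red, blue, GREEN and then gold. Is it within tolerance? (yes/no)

Red → 2 (first significant figure)
Blue → 6 (second significant figure)
Green → ×10^5 multiplier
Gold → ±5% tolerance
26 × 100000 = 2600000 Ω
Allowed range: 2470000 Ω to 2730000 Ω.
2522000 ohms lies inside that range.

yes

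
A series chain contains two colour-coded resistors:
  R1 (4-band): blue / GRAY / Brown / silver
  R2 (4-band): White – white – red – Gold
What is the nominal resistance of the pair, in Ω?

R1: blue, grey → 68; brown ×10 → 680 Ω.
R2: white, white → 99; red ×10^2 → 9900 Ω.
Series: 680 + 9900 = 10580 Ω.

10580 Ω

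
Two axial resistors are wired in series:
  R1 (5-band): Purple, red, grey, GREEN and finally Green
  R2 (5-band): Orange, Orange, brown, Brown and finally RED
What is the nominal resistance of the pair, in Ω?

R1: violet, red, grey → 728; green ×10^5 → 72800000 Ω.
R2: orange, orange, brown → 331; brown ×10 → 3310 Ω.
Series: 72800000 + 3310 = 72803310 Ω.

72803310 Ω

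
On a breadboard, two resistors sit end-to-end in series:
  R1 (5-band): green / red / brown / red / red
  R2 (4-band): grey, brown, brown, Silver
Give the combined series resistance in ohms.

52910 Ω

R1: green, red, brown → 521; red ×10^2 → 52100 Ω.
R2: grey, brown → 81; brown ×10 → 810 Ω.
Series: 52100 + 810 = 52910 Ω.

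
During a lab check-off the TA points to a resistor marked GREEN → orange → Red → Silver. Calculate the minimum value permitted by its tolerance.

4770 Ω

Green → 5 (first significant figure)
Orange → 3 (second significant figure)
Red → ×10^2 multiplier
Silver → ±10% tolerance
53 × 100 = 5300 Ω
Minimum = 5300 × (1 − 10/100) = 4770 Ω.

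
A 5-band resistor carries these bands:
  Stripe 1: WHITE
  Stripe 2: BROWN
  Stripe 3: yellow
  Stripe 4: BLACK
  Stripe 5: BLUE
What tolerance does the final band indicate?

±0.25%

The last band, blue, is the tolerance band.
Blue corresponds to ±0.25%.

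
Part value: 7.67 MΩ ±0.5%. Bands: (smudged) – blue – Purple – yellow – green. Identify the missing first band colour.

violet

7670000 Ω = 767 × 10^4.
The first band gives digit 7 of the significand, and 7 is violet.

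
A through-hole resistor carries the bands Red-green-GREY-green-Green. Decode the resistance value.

Red → 2 (first significant figure)
Green → 5 (second significant figure)
Grey → 8 (third significant figure)
Green → ×10^5 multiplier
258 × 100000 = 25800000 Ω

25800000 Ω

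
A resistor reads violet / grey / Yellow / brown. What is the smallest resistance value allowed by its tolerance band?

Violet → 7 (first significant figure)
Grey → 8 (second significant figure)
Yellow → ×10^4 multiplier
Brown → ±1% tolerance
78 × 10000 = 780000 Ω
Smallest = 780000 × (1 − 1/100) = 772200 Ω.

772200 Ω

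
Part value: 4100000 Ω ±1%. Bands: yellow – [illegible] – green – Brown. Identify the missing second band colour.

brown

4100000 Ω = 41 × 10^5.
The second band gives digit 1 of the significand, and 1 is brown.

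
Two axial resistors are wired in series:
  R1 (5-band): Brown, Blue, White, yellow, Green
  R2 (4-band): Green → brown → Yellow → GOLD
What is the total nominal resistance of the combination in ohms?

2200000 Ω

R1: brown, blue, white → 169; yellow ×10^4 → 1690000 Ω.
R2: green, brown → 51; yellow ×10^4 → 510000 Ω.
Series: 1690000 + 510000 = 2200000 Ω.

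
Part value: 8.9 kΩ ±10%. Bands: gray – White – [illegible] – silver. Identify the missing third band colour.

8900 Ω = 89 × 10^2.
The third band is the multiplier, 10^2, which is red.

red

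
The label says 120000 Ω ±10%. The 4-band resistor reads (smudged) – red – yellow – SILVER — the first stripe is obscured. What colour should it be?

brown

120000 Ω = 12 × 10^4.
The first band gives digit 1 of the significand, and 1 is brown.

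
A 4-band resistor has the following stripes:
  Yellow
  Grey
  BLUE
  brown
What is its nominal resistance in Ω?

Yellow → 4 (first significant figure)
Grey → 8 (second significant figure)
Blue → ×10^6 multiplier
48 × 1000000 = 48000000 Ω

48000000 Ω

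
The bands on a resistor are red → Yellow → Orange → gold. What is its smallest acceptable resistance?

22800 Ω

Red → 2 (first significant figure)
Yellow → 4 (second significant figure)
Orange → ×10^3 multiplier
Gold → ±5% tolerance
24 × 1000 = 24000 Ω
Smallest = 24000 × (1 − 5/100) = 22800 Ω.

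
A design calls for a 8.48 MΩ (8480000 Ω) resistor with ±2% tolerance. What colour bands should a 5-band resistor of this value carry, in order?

8480000 Ω = 848 × 10^4.
8 → grey
4 → yellow
8 → grey
Multiplier 10^4 → yellow.
±2% tolerance → red.

grey, yellow, grey, yellow, red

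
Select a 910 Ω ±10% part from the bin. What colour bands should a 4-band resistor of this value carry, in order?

white, brown, brown, silver

910 Ω = 91 × 10^1.
9 → white
1 → brown
Multiplier 10^1 → brown.
±10% tolerance → silver.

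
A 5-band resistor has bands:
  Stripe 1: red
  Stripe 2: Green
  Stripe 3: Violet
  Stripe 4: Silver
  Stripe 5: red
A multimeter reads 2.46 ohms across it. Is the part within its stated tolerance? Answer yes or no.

no

Red → 2 (first significant figure)
Green → 5 (second significant figure)
Violet → 7 (third significant figure)
Silver → ×0.01 multiplier
Red → ±2% tolerance
257 × 0.01 = 2.57 Ω
Allowed range: 2.5186 Ω to 2.6214 Ω.
2.46 ohms lies outside that range.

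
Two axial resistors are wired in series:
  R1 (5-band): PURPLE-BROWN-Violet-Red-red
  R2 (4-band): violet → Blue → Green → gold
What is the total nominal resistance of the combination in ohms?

R1: violet, brown, violet → 717; red ×10^2 → 71700 Ω.
R2: violet, blue → 76; green ×10^5 → 7600000 Ω.
Series: 71700 + 7600000 = 7671700 Ω.

7671700 Ω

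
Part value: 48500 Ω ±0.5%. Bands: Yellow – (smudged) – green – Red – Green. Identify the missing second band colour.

48500 Ω = 485 × 10^2.
The second band gives digit 8 of the significand, and 8 is grey.

grey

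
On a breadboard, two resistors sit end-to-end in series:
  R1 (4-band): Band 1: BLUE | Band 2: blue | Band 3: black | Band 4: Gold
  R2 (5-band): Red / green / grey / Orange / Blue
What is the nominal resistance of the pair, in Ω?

R1: blue, blue → 66; black ×1 → 66 Ω.
R2: red, green, grey → 258; orange ×10^3 → 258000 Ω.
Series: 66 + 258000 = 258066 Ω.

258066 Ω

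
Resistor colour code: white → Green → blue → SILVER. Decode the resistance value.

White → 9 (first significant figure)
Green → 5 (second significant figure)
Blue → ×10^6 multiplier
95 × 1000000 = 95000000 Ω

95000000 Ω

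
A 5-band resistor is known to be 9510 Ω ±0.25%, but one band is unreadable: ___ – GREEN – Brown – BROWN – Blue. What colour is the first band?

9510 Ω = 951 × 10^1.
The first band gives digit 9 of the significand, and 9 is white.

white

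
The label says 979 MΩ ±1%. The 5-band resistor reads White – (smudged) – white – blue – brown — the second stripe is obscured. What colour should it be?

979000000 Ω = 979 × 10^6.
The second band gives digit 7 of the significand, and 7 is violet.

violet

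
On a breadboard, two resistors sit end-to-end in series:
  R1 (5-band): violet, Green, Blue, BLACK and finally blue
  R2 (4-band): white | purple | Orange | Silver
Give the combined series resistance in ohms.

97756 Ω

R1: violet, green, blue → 756; black ×1 → 756 Ω.
R2: white, violet → 97; orange ×10^3 → 97000 Ω.
Series: 756 + 97000 = 97756 Ω.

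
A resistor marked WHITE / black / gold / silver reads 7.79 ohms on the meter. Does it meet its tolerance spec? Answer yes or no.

White → 9 (first significant figure)
Black → 0 (second significant figure)
Gold → ×0.1 multiplier
Silver → ±10% tolerance
90 × 0.1 = 9 Ω
Allowed range: 8.1 Ω to 9.9 Ω.
7.79 ohms lies outside that range.

no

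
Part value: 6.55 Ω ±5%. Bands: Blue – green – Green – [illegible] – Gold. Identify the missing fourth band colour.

silver

6.55 Ω = 655 × 10^-2.
The fourth band is the multiplier, 10^-2, which is silver.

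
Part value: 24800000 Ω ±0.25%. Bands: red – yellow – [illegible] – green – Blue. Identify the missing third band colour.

24800000 Ω = 248 × 10^5.
The third band gives digit 8 of the significand, and 8 is grey.

grey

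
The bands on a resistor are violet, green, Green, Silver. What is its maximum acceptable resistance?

Violet → 7 (first significant figure)
Green → 5 (second significant figure)
Green → ×10^5 multiplier
Silver → ±10% tolerance
75 × 100000 = 7500000 Ω
Maximum = 7500000 × (1 + 10/100) = 8250000 Ω.

8250000 Ω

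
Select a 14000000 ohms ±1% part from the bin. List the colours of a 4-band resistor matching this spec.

brown, yellow, blue, brown

14000000 Ω = 14 × 10^6.
1 → brown
4 → yellow
Multiplier 10^6 → blue.
±1% tolerance → brown.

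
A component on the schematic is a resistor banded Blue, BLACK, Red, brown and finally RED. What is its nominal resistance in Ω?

6020 Ω

Blue → 6 (first significant figure)
Black → 0 (second significant figure)
Red → 2 (third significant figure)
Brown → ×10 multiplier
602 × 10 = 6020 Ω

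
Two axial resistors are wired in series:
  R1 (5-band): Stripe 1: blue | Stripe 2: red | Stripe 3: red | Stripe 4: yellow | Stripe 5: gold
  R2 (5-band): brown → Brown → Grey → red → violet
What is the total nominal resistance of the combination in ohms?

6231800 Ω

R1: blue, red, red → 622; yellow ×10^4 → 6220000 Ω.
R2: brown, brown, grey → 118; red ×10^2 → 11800 Ω.
Series: 6220000 + 11800 = 6231800 Ω.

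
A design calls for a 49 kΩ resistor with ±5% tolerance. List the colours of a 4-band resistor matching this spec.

49000 Ω = 49 × 10^3.
4 → yellow
9 → white
Multiplier 10^3 → orange.
±5% tolerance → gold.

yellow, white, orange, gold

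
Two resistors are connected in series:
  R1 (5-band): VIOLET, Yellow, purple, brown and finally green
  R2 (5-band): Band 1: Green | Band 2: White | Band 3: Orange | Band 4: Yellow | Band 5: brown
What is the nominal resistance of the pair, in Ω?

R1: violet, yellow, violet → 747; brown ×10 → 7470 Ω.
R2: green, white, orange → 593; yellow ×10^4 → 5930000 Ω.
Series: 7470 + 5930000 = 5937470 Ω.

5937470 Ω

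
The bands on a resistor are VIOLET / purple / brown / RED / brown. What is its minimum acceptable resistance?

Violet → 7 (first significant figure)
Violet → 7 (second significant figure)
Brown → 1 (third significant figure)
Red → ×10^2 multiplier
Brown → ±1% tolerance
771 × 100 = 77100 Ω
Minimum = 77100 × (1 − 1/100) = 76329 Ω.

76329 Ω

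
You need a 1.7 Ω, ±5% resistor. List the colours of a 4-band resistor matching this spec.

brown, violet, gold, gold

1.7 Ω = 17 × 10^-1.
1 → brown
7 → violet
Multiplier 10^-1 → gold.
±5% tolerance → gold.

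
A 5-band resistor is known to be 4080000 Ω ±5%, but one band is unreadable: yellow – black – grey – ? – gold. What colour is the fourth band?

yellow

4080000 Ω = 408 × 10^4.
The fourth band is the multiplier, 10^4, which is yellow.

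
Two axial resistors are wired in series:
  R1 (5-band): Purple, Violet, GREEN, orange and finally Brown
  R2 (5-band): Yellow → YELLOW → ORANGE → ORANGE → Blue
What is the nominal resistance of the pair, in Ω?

R1: violet, violet, green → 775; orange ×10^3 → 775000 Ω.
R2: yellow, yellow, orange → 443; orange ×10^3 → 443000 Ω.
Series: 775000 + 443000 = 1218000 Ω.

1218000 Ω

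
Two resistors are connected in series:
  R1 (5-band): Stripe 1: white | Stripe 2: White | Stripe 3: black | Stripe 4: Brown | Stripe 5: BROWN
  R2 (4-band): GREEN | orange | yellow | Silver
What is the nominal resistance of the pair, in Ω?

539900 Ω

R1: white, white, black → 990; brown ×10 → 9900 Ω.
R2: green, orange → 53; yellow ×10^4 → 530000 Ω.
Series: 9900 + 530000 = 539900 Ω.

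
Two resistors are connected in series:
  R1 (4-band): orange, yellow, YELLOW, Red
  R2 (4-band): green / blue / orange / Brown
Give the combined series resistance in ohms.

396000 Ω

R1: orange, yellow → 34; yellow ×10^4 → 340000 Ω.
R2: green, blue → 56; orange ×10^3 → 56000 Ω.
Series: 340000 + 56000 = 396000 Ω.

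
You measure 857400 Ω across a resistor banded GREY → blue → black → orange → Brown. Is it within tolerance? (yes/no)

Grey → 8 (first significant figure)
Blue → 6 (second significant figure)
Black → 0 (third significant figure)
Orange → ×10^3 multiplier
Brown → ±1% tolerance
860 × 1000 = 860000 Ω
Allowed range: 851400 Ω to 868600 Ω.
857400 Ω lies inside that range.

yes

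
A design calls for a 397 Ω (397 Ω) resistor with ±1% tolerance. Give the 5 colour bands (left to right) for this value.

orange, white, violet, black, brown

397 Ω = 397 × 10^0.
3 → orange
9 → white
7 → violet
Multiplier 10^0 → black.
±1% tolerance → brown.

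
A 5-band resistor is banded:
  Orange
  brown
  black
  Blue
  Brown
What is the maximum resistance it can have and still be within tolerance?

313100000 Ω

Orange → 3 (first significant figure)
Brown → 1 (second significant figure)
Black → 0 (third significant figure)
Blue → ×10^6 multiplier
Brown → ±1% tolerance
310 × 1000000 = 310000000 Ω
Maximum = 310000000 × (1 + 1/100) = 313100000 Ω.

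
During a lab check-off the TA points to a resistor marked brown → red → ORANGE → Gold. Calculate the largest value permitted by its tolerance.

12600 Ω

Brown → 1 (first significant figure)
Red → 2 (second significant figure)
Orange → ×10^3 multiplier
Gold → ±5% tolerance
12 × 1000 = 12000 Ω
Largest = 12000 × (1 + 5/100) = 12600 Ω.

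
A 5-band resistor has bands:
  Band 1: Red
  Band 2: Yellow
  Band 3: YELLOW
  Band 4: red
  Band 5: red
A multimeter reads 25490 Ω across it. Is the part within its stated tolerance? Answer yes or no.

no

Red → 2 (first significant figure)
Yellow → 4 (second significant figure)
Yellow → 4 (third significant figure)
Red → ×10^2 multiplier
Red → ±2% tolerance
244 × 100 = 24400 Ω
Allowed range: 23912 Ω to 24888 Ω.
25490 Ω lies outside that range.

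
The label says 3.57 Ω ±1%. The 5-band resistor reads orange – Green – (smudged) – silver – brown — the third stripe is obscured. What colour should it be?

violet

3.57 Ω = 357 × 10^-2.
The third band gives digit 7 of the significand, and 7 is violet.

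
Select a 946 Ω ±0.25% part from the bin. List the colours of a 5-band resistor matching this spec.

white, yellow, blue, black, blue

946 Ω = 946 × 10^0.
9 → white
4 → yellow
6 → blue
Multiplier 10^0 → black.
±0.25% tolerance → blue.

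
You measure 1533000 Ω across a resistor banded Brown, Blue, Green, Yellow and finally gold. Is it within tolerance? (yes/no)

no

Brown → 1 (first significant figure)
Blue → 6 (second significant figure)
Green → 5 (third significant figure)
Yellow → ×10^4 multiplier
Gold → ±5% tolerance
165 × 10000 = 1650000 Ω
Allowed range: 1567500 Ω to 1732500 Ω.
1533000 Ω lies outside that range.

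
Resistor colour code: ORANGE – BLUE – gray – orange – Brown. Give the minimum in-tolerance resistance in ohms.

Orange → 3 (first significant figure)
Blue → 6 (second significant figure)
Grey → 8 (third significant figure)
Orange → ×10^3 multiplier
Brown → ±1% tolerance
368 × 1000 = 368000 Ω
Minimum = 368000 × (1 − 1/100) = 364320 Ω.

364320 Ω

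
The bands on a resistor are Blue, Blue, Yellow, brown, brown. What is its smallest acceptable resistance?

Blue → 6 (first significant figure)
Blue → 6 (second significant figure)
Yellow → 4 (third significant figure)
Brown → ×10 multiplier
Brown → ±1% tolerance
664 × 10 = 6640 Ω
Smallest = 6640 × (1 − 1/100) = 6573.6 Ω.

6573.6 Ω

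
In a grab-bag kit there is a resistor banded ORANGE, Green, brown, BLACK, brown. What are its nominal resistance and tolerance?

351 Ω ±1%

Orange → 3 (first significant figure)
Green → 5 (second significant figure)
Brown → 1 (third significant figure)
Black → ×1 multiplier
Brown → ±1% tolerance
351 × 1 = 351 Ω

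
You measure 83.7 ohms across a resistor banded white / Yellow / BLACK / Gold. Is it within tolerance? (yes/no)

White → 9 (first significant figure)
Yellow → 4 (second significant figure)
Black → ×1 multiplier
Gold → ±5% tolerance
94 × 1 = 94 Ω
Allowed range: 89.3 Ω to 98.7 Ω.
83.7 ohms lies outside that range.

no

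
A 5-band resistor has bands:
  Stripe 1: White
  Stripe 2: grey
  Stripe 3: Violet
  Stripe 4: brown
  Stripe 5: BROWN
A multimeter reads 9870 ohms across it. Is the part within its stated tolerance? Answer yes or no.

White → 9 (first significant figure)
Grey → 8 (second significant figure)
Violet → 7 (third significant figure)
Brown → ×10 multiplier
Brown → ±1% tolerance
987 × 10 = 9870 Ω
Allowed range: 9771.3 Ω to 9968.7 Ω.
9870 ohms lies inside that range.

yes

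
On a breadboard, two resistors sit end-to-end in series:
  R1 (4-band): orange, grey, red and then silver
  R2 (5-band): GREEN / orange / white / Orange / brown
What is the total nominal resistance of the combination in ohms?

542800 Ω

R1: orange, grey → 38; red ×10^2 → 3800 Ω.
R2: green, orange, white → 539; orange ×10^3 → 539000 Ω.
Series: 3800 + 539000 = 542800 Ω.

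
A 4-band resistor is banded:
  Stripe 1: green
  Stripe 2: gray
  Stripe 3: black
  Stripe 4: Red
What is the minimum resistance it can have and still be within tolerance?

56.84 Ω

Green → 5 (first significant figure)
Grey → 8 (second significant figure)
Black → ×1 multiplier
Red → ±2% tolerance
58 × 1 = 58 Ω
Minimum = 58 × (1 − 2/100) = 56.84 Ω.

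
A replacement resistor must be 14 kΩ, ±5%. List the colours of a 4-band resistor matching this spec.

brown, yellow, orange, gold

14000 Ω = 14 × 10^3.
1 → brown
4 → yellow
Multiplier 10^3 → orange.
±5% tolerance → gold.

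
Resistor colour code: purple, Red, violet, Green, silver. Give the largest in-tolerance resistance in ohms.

79970000 Ω

Violet → 7 (first significant figure)
Red → 2 (second significant figure)
Violet → 7 (third significant figure)
Green → ×10^5 multiplier
Silver → ±10% tolerance
727 × 100000 = 72700000 Ω
Largest = 72700000 × (1 + 10/100) = 79970000 Ω.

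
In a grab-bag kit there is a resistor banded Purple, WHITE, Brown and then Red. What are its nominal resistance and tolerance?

790 Ω ±2%

Violet → 7 (first significant figure)
White → 9 (second significant figure)
Brown → ×10 multiplier
Red → ±2% tolerance
79 × 10 = 790 Ω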